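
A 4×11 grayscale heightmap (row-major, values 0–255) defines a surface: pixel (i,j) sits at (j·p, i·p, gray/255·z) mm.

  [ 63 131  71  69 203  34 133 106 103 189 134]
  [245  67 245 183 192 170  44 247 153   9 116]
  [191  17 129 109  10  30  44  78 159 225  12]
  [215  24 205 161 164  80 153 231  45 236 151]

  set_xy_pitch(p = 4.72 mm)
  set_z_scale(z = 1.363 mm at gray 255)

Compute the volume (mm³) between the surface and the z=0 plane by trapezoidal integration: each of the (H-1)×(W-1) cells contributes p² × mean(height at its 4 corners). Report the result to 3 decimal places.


440.924

height_mm = gray/255 × 1.363; cell vol = 4.72² × mean(4 corners)
unit = 4.72² × 1.363 / (4×255) = 0.0297701 mm³ per gray-sum
row 0: Σ corner-gray over 10 cells = 5256  → 156.4714
row 1: Σ corner-gray over 10 cells = 4786  → 142.4795
row 2: Σ corner-gray over 10 cells = 4769  → 141.9734
Σ rows: total corner-gray = 14811  → 440.9243 mm³


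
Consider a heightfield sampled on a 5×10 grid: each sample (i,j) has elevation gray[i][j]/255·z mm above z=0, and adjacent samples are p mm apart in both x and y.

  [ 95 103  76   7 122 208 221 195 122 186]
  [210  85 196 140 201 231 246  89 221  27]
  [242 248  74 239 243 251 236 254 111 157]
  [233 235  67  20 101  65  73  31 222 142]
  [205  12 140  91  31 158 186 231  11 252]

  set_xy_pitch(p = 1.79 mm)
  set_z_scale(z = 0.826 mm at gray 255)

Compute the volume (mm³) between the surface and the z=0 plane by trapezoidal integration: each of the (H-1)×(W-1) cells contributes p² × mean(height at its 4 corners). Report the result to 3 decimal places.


57.353

height_mm = gray/255 × 0.826; cell vol = 1.79² × mean(4 corners)
unit = 1.79² × 0.826 / (4×255) = 0.00259469 mm³ per gray-sum
row 0: Σ corner-gray over 9 cells = 5444  → 14.1255
row 1: Σ corner-gray over 9 cells = 6766  → 17.5557
row 2: Σ corner-gray over 9 cells = 5714  → 14.8261
row 3: Σ corner-gray over 9 cells = 4180  → 10.8458
Σ rows: total corner-gray = 22104  → 57.3531 mm³


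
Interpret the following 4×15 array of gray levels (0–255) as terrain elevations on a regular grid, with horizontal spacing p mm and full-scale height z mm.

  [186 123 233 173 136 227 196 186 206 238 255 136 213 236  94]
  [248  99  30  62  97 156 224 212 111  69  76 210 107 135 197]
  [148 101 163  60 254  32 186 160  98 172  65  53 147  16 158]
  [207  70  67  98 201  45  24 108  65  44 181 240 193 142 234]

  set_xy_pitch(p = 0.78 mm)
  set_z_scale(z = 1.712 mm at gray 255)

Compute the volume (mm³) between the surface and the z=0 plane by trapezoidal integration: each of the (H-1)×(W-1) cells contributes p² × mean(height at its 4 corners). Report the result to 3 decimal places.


23.155

height_mm = gray/255 × 1.712; cell vol = 0.78² × mean(4 corners)
unit = 0.78² × 1.712 / (4×255) = 0.00102116 mm³ per gray-sum
row 0: Σ corner-gray over 14 cells = 9017  → 9.2078
row 1: Σ corner-gray over 14 cells = 6941  → 7.0879
row 2: Σ corner-gray over 14 cells = 6717  → 6.8591
Σ rows: total corner-gray = 22675  → 23.1547 mm³


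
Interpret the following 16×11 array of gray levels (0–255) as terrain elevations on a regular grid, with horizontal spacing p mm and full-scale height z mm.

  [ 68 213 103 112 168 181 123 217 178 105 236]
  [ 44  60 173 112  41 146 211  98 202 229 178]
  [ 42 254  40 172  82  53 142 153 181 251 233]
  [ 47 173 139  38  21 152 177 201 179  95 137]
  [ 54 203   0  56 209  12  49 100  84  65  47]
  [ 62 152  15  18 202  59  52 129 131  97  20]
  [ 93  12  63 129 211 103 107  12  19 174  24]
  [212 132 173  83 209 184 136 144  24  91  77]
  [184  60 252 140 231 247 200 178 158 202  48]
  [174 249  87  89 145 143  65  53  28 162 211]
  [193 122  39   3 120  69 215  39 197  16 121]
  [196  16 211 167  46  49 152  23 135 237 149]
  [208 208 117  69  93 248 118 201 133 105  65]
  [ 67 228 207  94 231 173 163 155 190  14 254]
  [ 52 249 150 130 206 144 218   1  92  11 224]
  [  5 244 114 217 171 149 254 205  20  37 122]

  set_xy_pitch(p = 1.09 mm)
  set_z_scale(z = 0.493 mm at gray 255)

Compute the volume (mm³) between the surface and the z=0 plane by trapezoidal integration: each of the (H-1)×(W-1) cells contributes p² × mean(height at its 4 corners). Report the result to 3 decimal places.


43.937

height_mm = gray/255 × 0.493; cell vol = 1.09² × mean(4 corners)
unit = 1.09² × 0.493 / (4×255) = 0.000574248 mm³ per gray-sum
row 0: Σ corner-gray over 10 cells = 5870  → 3.3708
row 1: Σ corner-gray over 10 cells = 5697  → 3.2715
row 2: Σ corner-gray over 10 cells = 5465  → 3.1383
row 3: Σ corner-gray over 10 cells = 4191  → 2.4067
row 4: Σ corner-gray over 10 cells = 3449  → 1.9806
row 5: Σ corner-gray over 10 cells = 3569  → 2.0495
row 6: Σ corner-gray over 10 cells = 4418  → 2.5370
row 7: Σ corner-gray over 10 cells = 6209  → 3.5655
row 8: Σ corner-gray over 10 cells = 5995  → 3.4426
row 9: Σ corner-gray over 10 cells = 4381  → 2.5158
row 10: Σ corner-gray over 10 cells = 4371  → 2.5100
row 11: Σ corner-gray over 10 cells = 5274  → 3.0286
row 12: Σ corner-gray over 10 cells = 6088  → 3.4960
row 13: Σ corner-gray over 10 cells = 5909  → 3.3932
row 14: Σ corner-gray over 10 cells = 5627  → 3.2313
Σ rows: total corner-gray = 76513  → 43.9375 mm³


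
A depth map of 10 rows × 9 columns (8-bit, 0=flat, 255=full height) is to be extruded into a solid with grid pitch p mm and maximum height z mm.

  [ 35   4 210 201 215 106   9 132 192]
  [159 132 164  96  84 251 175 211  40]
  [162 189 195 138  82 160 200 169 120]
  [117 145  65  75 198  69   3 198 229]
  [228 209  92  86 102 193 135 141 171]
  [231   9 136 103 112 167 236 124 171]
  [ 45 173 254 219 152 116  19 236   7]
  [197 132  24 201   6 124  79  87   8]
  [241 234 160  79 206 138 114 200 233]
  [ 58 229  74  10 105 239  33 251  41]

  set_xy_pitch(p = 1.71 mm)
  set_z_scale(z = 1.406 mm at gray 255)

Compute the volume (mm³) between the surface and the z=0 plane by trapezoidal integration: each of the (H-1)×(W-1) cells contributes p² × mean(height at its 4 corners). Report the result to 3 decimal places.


160.695

height_mm = gray/255 × 1.406; cell vol = 1.71² × mean(4 corners)
unit = 1.71² × 1.406 / (4×255) = 0.00403067 mm³ per gray-sum
row 0: Σ corner-gray over 8 cells = 4406  → 17.7591
row 1: Σ corner-gray over 8 cells = 4973  → 20.0445
row 2: Σ corner-gray over 8 cells = 4400  → 17.7350
row 3: Σ corner-gray over 8 cells = 4167  → 16.7958
row 4: Σ corner-gray over 8 cells = 4491  → 18.1017
row 5: Σ corner-gray over 8 cells = 4566  → 18.4040
row 6: Σ corner-gray over 8 cells = 3901  → 15.7236
row 7: Σ corner-gray over 8 cells = 4247  → 17.1183
row 8: Σ corner-gray over 8 cells = 4717  → 19.0127
Σ rows: total corner-gray = 39868  → 160.6948 mm³


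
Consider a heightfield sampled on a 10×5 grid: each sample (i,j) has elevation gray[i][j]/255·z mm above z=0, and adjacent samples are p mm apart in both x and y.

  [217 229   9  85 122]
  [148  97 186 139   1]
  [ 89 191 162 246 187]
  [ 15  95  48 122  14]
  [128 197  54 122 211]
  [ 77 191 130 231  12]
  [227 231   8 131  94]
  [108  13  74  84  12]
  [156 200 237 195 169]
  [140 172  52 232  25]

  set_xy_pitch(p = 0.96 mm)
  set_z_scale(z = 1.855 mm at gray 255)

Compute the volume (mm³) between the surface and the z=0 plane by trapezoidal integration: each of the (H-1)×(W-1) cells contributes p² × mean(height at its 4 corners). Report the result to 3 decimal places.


height_mm = gray/255 × 1.855; cell vol = 0.96² × mean(4 corners)
unit = 0.96² × 1.855 / (4×255) = 0.00167605 mm³ per gray-sum
row 0: Σ corner-gray over 4 cells = 1978  → 3.3152
row 1: Σ corner-gray over 4 cells = 2467  → 4.1348
row 2: Σ corner-gray over 4 cells = 2033  → 3.4074
row 3: Σ corner-gray over 4 cells = 1644  → 2.7554
row 4: Σ corner-gray over 4 cells = 2278  → 3.8180
row 5: Σ corner-gray over 4 cells = 2254  → 3.7778
row 6: Σ corner-gray over 4 cells = 1523  → 2.5526
row 7: Σ corner-gray over 4 cells = 2051  → 3.4376
row 8: Σ corner-gray over 4 cells = 2666  → 4.4683
Σ rows: total corner-gray = 18894  → 31.6672 mm³

31.667


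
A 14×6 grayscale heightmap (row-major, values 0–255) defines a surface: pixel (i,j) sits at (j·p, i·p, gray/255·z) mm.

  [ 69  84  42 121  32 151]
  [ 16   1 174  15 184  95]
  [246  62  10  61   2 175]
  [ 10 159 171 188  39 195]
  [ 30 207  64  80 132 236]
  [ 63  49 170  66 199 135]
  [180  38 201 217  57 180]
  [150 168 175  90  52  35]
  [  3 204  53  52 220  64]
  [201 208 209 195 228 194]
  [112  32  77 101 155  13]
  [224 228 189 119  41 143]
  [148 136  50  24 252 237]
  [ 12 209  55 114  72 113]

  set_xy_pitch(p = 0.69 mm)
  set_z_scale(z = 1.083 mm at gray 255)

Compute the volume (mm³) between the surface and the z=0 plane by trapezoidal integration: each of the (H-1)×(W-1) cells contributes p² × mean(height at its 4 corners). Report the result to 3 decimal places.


height_mm = gray/255 × 1.083; cell vol = 0.69² × mean(4 corners)
unit = 0.69² × 1.083 / (4×255) = 0.000505506 mm³ per gray-sum
row 0: Σ corner-gray over 5 cells = 1637  → 0.8275
row 1: Σ corner-gray over 5 cells = 1550  → 0.7835
row 2: Σ corner-gray over 5 cells = 2010  → 1.0161
row 3: Σ corner-gray over 5 cells = 2551  → 1.2895
row 4: Σ corner-gray over 5 cells = 2398  → 1.2122
row 5: Σ corner-gray over 5 cells = 2552  → 1.2901
row 6: Σ corner-gray over 5 cells = 2541  → 1.2845
row 7: Σ corner-gray over 5 cells = 2280  → 1.1526
row 8: Σ corner-gray over 5 cells = 3200  → 1.6176
row 9: Σ corner-gray over 5 cells = 2930  → 1.4811
row 10: Σ corner-gray over 5 cells = 2376  → 1.2011
row 11: Σ corner-gray over 5 cells = 2830  → 1.4306
row 12: Σ corner-gray over 5 cells = 2334  → 1.1799
Σ rows: total corner-gray = 31189  → 15.7662 mm³

15.766


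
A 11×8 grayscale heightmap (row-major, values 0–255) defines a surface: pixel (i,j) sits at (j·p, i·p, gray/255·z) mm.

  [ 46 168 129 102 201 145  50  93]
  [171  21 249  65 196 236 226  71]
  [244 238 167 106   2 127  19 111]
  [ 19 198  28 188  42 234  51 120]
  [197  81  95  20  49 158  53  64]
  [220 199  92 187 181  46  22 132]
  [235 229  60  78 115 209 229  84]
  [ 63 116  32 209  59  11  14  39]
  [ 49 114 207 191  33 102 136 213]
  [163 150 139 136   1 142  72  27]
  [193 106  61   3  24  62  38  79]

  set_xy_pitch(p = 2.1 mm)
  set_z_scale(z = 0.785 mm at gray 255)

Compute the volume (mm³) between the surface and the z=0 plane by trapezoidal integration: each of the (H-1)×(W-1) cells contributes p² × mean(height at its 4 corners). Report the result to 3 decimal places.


110.212

height_mm = gray/255 × 0.785; cell vol = 2.1² × mean(4 corners)
unit = 2.1² × 0.785 / (4×255) = 0.00339397 mm³ per gray-sum
row 0: Σ corner-gray over 7 cells = 3957  → 13.4299
row 1: Σ corner-gray over 7 cells = 3901  → 13.2399
row 2: Σ corner-gray over 7 cells = 3294  → 11.1797
row 3: Σ corner-gray over 7 cells = 2794  → 9.4828
row 4: Σ corner-gray over 7 cells = 2979  → 10.1106
row 5: Σ corner-gray over 7 cells = 3965  → 13.4571
row 6: Σ corner-gray over 7 cells = 3143  → 10.6672
row 7: Σ corner-gray over 7 cells = 2812  → 9.5438
row 8: Σ corner-gray over 7 cells = 3298  → 11.1933
row 9: Σ corner-gray over 7 cells = 2330  → 7.9080
Σ rows: total corner-gray = 32473  → 110.2124 mm³


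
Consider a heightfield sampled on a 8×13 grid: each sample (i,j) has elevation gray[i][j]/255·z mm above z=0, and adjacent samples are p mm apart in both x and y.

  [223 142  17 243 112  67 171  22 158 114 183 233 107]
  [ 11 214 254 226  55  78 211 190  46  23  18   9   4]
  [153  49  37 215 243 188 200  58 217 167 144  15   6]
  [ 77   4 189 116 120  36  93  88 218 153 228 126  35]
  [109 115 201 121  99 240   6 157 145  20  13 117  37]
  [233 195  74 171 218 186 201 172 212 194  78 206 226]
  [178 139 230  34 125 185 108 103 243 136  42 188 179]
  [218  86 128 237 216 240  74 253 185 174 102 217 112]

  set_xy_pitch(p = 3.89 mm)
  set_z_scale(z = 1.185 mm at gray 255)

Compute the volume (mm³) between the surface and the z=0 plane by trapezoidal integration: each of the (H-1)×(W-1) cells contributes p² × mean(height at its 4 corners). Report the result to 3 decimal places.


800.098

height_mm = gray/255 × 1.185; cell vol = 3.89² × mean(4 corners)
unit = 3.89² × 1.185 / (4×255) = 0.0175799 mm³ per gray-sum
row 0: Σ corner-gray over 12 cells = 5917  → 104.0205
row 1: Σ corner-gray over 12 cells = 5888  → 103.5107
row 2: Σ corner-gray over 12 cells = 6079  → 106.8685
row 3: Σ corner-gray over 12 cells = 5468  → 96.1271
row 4: Σ corner-gray over 12 cells = 6887  → 121.0730
row 5: Σ corner-gray over 12 cells = 7696  → 135.2952
row 6: Σ corner-gray over 12 cells = 7577  → 133.2032
Σ rows: total corner-gray = 45512  → 800.0982 mm³


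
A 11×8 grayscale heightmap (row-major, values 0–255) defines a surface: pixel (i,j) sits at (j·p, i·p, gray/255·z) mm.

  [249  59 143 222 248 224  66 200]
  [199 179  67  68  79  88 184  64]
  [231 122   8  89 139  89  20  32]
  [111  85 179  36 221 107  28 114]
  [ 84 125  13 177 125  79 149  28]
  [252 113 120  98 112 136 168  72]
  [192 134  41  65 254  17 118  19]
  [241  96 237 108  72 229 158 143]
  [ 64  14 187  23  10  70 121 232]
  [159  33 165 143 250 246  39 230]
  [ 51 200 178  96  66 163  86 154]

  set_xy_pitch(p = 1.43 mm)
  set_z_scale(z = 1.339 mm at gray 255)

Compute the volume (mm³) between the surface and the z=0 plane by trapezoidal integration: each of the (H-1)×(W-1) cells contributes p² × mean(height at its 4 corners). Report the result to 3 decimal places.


89.182

height_mm = gray/255 × 1.339; cell vol = 1.43² × mean(4 corners)
unit = 1.43² × 1.339 / (4×255) = 0.00268443 mm³ per gray-sum
row 0: Σ corner-gray over 7 cells = 3966  → 10.6465
row 1: Σ corner-gray over 7 cells = 2790  → 7.4896
row 2: Σ corner-gray over 7 cells = 2734  → 7.3392
row 3: Σ corner-gray over 7 cells = 2985  → 8.0130
row 4: Σ corner-gray over 7 cells = 3266  → 8.7674
row 5: Σ corner-gray over 7 cells = 3287  → 8.8237
row 6: Σ corner-gray over 7 cells = 3653  → 9.8062
row 7: Σ corner-gray over 7 cells = 3330  → 8.9392
row 8: Σ corner-gray over 7 cells = 3287  → 8.8237
row 9: Σ corner-gray over 7 cells = 3924  → 10.5337
Σ rows: total corner-gray = 33222  → 89.1822 mm³


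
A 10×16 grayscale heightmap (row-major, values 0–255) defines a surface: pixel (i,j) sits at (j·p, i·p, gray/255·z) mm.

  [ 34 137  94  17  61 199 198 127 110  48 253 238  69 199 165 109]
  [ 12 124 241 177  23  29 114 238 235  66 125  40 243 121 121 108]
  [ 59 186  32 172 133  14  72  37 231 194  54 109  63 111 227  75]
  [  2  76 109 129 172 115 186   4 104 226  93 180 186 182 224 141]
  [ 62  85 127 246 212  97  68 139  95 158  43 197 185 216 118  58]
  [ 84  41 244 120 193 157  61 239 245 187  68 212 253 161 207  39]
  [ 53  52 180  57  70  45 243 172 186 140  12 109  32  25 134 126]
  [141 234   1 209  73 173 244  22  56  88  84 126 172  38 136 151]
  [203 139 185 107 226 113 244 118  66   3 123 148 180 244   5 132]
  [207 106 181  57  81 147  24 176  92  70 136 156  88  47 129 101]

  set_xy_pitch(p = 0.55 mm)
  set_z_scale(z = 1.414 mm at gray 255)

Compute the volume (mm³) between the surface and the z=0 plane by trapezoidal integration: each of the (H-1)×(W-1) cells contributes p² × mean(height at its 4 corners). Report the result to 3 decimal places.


height_mm = gray/255 × 1.414; cell vol = 0.55² × mean(4 corners)
unit = 0.55² × 1.414 / (4×255) = 0.000419348 mm³ per gray-sum
row 0: Σ corner-gray over 15 cells = 7887  → 3.3074
row 1: Σ corner-gray over 15 cells = 7318  → 3.0688
row 2: Σ corner-gray over 15 cells = 7519  → 3.1531
row 3: Σ corner-gray over 15 cells = 8207  → 3.4416
row 4: Σ corner-gray over 15 cells = 8991  → 3.7704
row 5: Σ corner-gray over 15 cells = 7992  → 3.3514
row 6: Σ corner-gray over 15 cells = 6697  → 2.8084
row 7: Σ corner-gray over 15 cells = 7741  → 3.2462
row 8: Σ corner-gray over 15 cells = 7425  → 3.1137
Σ rows: total corner-gray = 69777  → 29.2608 mm³

29.261


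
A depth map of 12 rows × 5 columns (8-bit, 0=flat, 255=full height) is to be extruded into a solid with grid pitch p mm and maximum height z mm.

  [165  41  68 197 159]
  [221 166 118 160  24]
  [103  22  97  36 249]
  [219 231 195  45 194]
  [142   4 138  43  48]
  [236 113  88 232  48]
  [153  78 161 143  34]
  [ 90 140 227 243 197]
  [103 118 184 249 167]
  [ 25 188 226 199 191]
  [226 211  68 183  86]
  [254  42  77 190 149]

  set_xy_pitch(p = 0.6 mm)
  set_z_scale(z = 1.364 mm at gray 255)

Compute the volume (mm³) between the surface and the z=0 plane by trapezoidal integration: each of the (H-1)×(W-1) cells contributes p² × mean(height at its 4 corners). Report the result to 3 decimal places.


height_mm = gray/255 × 1.364; cell vol = 0.6² × mean(4 corners)
unit = 0.6² × 1.364 / (4×255) = 0.000481412 mm³ per gray-sum
row 0: Σ corner-gray over 4 cells = 2069  → 0.9960
row 1: Σ corner-gray over 4 cells = 1795  → 0.8641
row 2: Σ corner-gray over 4 cells = 2017  → 0.9710
row 3: Σ corner-gray over 4 cells = 1915  → 0.9219
row 4: Σ corner-gray over 4 cells = 1710  → 0.8232
row 5: Σ corner-gray over 4 cells = 2101  → 1.0114
row 6: Σ corner-gray over 4 cells = 2458  → 1.1833
row 7: Σ corner-gray over 4 cells = 2879  → 1.3860
row 8: Σ corner-gray over 4 cells = 2814  → 1.3547
row 9: Σ corner-gray over 4 cells = 2678  → 1.2892
row 10: Σ corner-gray over 4 cells = 2257  → 1.0865
Σ rows: total corner-gray = 24693  → 11.8875 mm³

11.888


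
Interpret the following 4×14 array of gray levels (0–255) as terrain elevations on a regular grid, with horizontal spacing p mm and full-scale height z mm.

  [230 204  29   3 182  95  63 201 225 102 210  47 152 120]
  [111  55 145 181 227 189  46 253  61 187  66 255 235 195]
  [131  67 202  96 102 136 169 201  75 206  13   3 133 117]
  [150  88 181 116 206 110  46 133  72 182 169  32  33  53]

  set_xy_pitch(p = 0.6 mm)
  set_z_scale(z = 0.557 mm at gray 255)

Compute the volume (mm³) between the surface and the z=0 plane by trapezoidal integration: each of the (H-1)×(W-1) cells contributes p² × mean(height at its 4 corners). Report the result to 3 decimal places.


height_mm = gray/255 × 0.557; cell vol = 0.6² × mean(4 corners)
unit = 0.6² × 0.557 / (4×255) = 0.000196588 mm³ per gray-sum
row 0: Σ corner-gray over 13 cells = 7482  → 1.4709
row 1: Σ corner-gray over 13 cells = 7160  → 1.4076
row 2: Σ corner-gray over 13 cells = 5993  → 1.1782
Σ rows: total corner-gray = 20635  → 4.0566 mm³

4.057


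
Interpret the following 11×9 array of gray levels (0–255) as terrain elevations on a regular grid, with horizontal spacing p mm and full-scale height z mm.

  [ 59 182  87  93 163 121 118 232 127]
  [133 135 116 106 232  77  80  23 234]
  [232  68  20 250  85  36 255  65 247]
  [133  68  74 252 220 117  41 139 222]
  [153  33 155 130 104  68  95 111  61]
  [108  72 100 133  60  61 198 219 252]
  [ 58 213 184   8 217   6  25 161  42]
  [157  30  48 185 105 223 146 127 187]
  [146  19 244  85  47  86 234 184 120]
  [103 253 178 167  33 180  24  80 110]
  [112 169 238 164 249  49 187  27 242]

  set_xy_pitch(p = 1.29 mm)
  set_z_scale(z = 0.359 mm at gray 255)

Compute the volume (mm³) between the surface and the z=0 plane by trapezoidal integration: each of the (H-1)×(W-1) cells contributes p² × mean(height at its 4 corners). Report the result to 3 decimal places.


height_mm = gray/255 × 0.359; cell vol = 1.29² × mean(4 corners)
unit = 1.29² × 0.359 / (4×255) = 0.000585698 mm³ per gray-sum
row 0: Σ corner-gray over 8 cells = 4083  → 2.3914
row 1: Σ corner-gray over 8 cells = 3942  → 2.3088
row 2: Σ corner-gray over 8 cells = 4214  → 2.4681
row 3: Σ corner-gray over 8 cells = 3783  → 2.2157
row 4: Σ corner-gray over 8 cells = 3652  → 2.1390
row 5: Σ corner-gray over 8 cells = 3774  → 2.2104
row 6: Σ corner-gray over 8 cells = 3800  → 2.2257
row 7: Σ corner-gray over 8 cells = 4136  → 2.4224
row 8: Σ corner-gray over 8 cells = 4107  → 2.4055
row 9: Σ corner-gray over 8 cells = 4563  → 2.6725
Σ rows: total corner-gray = 40054  → 23.4595 mm³

23.460


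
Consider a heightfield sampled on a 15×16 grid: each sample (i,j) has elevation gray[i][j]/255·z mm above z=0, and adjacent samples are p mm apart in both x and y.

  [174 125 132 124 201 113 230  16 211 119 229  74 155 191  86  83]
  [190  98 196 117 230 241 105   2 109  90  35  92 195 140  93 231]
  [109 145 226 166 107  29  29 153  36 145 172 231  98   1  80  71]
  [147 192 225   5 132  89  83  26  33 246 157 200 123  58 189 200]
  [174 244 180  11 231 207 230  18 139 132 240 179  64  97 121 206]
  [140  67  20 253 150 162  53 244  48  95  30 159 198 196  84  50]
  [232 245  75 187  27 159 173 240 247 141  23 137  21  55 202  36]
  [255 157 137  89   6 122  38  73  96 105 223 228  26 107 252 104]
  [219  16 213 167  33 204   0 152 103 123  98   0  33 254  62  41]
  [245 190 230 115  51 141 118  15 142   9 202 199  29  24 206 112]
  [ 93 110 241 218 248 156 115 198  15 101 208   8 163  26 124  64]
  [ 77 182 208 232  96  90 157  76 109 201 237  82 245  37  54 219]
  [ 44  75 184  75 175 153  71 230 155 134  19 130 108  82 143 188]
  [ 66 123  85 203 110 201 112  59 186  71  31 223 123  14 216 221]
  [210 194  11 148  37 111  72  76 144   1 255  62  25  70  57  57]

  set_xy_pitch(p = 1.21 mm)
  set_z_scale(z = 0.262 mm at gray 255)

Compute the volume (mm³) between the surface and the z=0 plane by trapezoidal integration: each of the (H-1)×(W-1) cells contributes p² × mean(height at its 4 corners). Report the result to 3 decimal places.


40.242

height_mm = gray/255 × 0.262; cell vol = 1.21² × mean(4 corners)
unit = 1.21² × 0.262 / (4×255) = 0.000376073 mm³ per gray-sum
row 0: Σ corner-gray over 15 cells = 8176  → 3.0748
row 1: Σ corner-gray over 15 cells = 7323  → 2.7540
row 2: Σ corner-gray over 15 cells = 7279  → 2.7374
row 3: Σ corner-gray over 15 cells = 8429  → 3.1699
row 4: Σ corner-gray over 15 cells = 8274  → 3.1116
row 5: Σ corner-gray over 15 cells = 7840  → 2.9484
row 6: Σ corner-gray over 15 cells = 7809  → 2.9368
row 7: Σ corner-gray over 15 cells = 6853  → 2.5772
row 8: Σ corner-gray over 15 cells = 6875  → 2.5855
row 9: Σ corner-gray over 15 cells = 7718  → 2.9025
row 10: Σ corner-gray over 15 cells = 8327  → 3.1316
row 11: Σ corner-gray over 15 cells = 8008  → 3.0116
row 12: Σ corner-gray over 15 cells = 7501  → 2.8209
row 13: Σ corner-gray over 15 cells = 6594  → 2.4798
Σ rows: total corner-gray = 107006  → 40.2420 mm³


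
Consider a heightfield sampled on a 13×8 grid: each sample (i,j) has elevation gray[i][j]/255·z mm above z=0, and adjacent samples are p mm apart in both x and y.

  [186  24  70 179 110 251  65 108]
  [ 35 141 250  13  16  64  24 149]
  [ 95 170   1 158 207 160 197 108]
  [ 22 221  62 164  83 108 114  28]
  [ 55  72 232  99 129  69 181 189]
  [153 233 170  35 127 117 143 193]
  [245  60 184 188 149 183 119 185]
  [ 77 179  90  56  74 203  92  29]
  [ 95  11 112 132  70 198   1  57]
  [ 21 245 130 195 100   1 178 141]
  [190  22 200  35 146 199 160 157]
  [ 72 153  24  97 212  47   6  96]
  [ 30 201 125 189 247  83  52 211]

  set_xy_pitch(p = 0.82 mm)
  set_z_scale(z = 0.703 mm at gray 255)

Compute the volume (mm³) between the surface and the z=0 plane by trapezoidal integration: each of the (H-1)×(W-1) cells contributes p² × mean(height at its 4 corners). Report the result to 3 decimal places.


18.794

height_mm = gray/255 × 0.703; cell vol = 0.82² × mean(4 corners)
unit = 0.82² × 0.703 / (4×255) = 0.000463429 mm³ per gray-sum
row 0: Σ corner-gray over 7 cells = 2892  → 1.3402
row 1: Σ corner-gray over 7 cells = 3189  → 1.4779
row 2: Σ corner-gray over 7 cells = 3543  → 1.6419
row 3: Σ corner-gray over 7 cells = 3362  → 1.5580
row 4: Σ corner-gray over 7 cells = 3804  → 1.7629
row 5: Σ corner-gray over 7 cells = 4192  → 1.9427
row 6: Σ corner-gray over 7 cells = 3690  → 1.7101
row 7: Σ corner-gray over 7 cells = 2694  → 1.2485
row 8: Σ corner-gray over 7 cells = 3060  → 1.4181
row 9: Σ corner-gray over 7 cells = 3731  → 1.7291
row 10: Σ corner-gray over 7 cells = 3117  → 1.4445
row 11: Σ corner-gray over 7 cells = 3281  → 1.5205
Σ rows: total corner-gray = 40555  → 18.7943 mm³


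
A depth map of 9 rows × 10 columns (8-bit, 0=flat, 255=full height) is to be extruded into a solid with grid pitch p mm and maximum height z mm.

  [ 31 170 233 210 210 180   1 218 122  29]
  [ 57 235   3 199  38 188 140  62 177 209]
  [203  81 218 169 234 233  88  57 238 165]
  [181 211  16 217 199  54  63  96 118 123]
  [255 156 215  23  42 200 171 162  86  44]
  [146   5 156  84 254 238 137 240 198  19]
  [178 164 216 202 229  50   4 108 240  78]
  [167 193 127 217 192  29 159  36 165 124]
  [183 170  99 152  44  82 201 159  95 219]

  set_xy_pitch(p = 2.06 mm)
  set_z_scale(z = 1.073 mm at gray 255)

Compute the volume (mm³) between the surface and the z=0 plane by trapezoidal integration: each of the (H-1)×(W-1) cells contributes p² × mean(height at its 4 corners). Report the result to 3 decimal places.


183.832

height_mm = gray/255 × 1.073; cell vol = 2.06² × mean(4 corners)
unit = 2.06² × 1.073 / (4×255) = 0.0044641 mm³ per gray-sum
row 0: Σ corner-gray over 9 cells = 5098  → 22.7580
row 1: Σ corner-gray over 9 cells = 5354  → 23.9008
row 2: Σ corner-gray over 9 cells = 5256  → 23.4633
row 3: Σ corner-gray over 9 cells = 4661  → 20.8072
row 4: Σ corner-gray over 9 cells = 5198  → 23.2044
row 5: Σ corner-gray over 9 cells = 5471  → 24.4231
row 6: Σ corner-gray over 9 cells = 5209  → 23.2535
row 7: Σ corner-gray over 9 cells = 4933  → 22.0214
Σ rows: total corner-gray = 41180  → 183.8317 mm³


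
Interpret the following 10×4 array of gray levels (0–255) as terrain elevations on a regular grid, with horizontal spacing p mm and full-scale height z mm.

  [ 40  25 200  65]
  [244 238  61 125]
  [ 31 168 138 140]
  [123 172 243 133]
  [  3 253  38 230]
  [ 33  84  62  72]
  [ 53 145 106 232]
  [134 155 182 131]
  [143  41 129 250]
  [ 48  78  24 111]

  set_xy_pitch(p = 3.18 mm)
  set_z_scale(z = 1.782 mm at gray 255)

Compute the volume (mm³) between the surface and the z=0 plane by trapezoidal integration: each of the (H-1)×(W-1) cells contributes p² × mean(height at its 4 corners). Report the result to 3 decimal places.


246.136

height_mm = gray/255 × 1.782; cell vol = 3.18² × mean(4 corners)
unit = 3.18² × 1.782 / (4×255) = 0.017667 mm³ per gray-sum
row 0: Σ corner-gray over 3 cells = 1522  → 26.8891
row 1: Σ corner-gray over 3 cells = 1750  → 30.9172
row 2: Σ corner-gray over 3 cells = 1869  → 33.0195
row 3: Σ corner-gray over 3 cells = 1901  → 33.5849
row 4: Σ corner-gray over 3 cells = 1212  → 21.4124
row 5: Σ corner-gray over 3 cells = 1184  → 20.9177
row 6: Σ corner-gray over 3 cells = 1726  → 30.4932
row 7: Σ corner-gray over 3 cells = 1672  → 29.5392
row 8: Σ corner-gray over 3 cells = 1096  → 19.3630
Σ rows: total corner-gray = 13932  → 246.1361 mm³


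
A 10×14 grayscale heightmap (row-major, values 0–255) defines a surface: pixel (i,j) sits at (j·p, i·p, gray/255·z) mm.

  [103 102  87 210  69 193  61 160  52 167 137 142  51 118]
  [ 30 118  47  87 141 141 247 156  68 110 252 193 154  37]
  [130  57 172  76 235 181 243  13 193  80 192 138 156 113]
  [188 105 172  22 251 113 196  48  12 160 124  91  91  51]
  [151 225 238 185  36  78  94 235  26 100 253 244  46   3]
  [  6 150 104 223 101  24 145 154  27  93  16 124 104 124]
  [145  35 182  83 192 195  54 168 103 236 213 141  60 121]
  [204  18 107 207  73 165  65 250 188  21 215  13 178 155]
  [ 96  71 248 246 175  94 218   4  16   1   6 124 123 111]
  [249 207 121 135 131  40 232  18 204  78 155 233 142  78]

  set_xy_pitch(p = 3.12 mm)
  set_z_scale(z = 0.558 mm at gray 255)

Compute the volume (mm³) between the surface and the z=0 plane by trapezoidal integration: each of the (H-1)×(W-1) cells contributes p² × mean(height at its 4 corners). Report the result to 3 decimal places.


316.983

height_mm = gray/255 × 0.558; cell vol = 3.12² × mean(4 corners)
unit = 3.12² × 0.558 / (4×255) = 0.00532529 mm³ per gray-sum
row 0: Σ corner-gray over 13 cells = 6578  → 35.0298
row 1: Σ corner-gray over 13 cells = 7210  → 38.3953
row 2: Σ corner-gray over 13 cells = 6724  → 35.8072
row 3: Σ corner-gray over 13 cells = 6683  → 35.5889
row 4: Σ corner-gray over 13 cells = 6334  → 33.7304
row 5: Σ corner-gray over 13 cells = 6250  → 33.2831
row 6: Σ corner-gray over 13 cells = 6949  → 37.0054
row 7: Σ corner-gray over 13 cells = 6218  → 33.1126
row 8: Σ corner-gray over 13 cells = 6578  → 35.0298
Σ rows: total corner-gray = 59524  → 316.9825 mm³


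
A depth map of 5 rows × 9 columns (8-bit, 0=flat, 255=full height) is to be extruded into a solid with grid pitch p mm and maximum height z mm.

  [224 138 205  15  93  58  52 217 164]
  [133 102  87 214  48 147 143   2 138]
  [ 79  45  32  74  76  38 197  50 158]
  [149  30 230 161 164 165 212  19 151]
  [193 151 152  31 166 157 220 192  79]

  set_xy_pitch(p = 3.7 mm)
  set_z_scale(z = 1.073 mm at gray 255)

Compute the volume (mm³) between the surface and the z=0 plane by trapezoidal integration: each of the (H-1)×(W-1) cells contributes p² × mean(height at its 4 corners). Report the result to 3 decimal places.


height_mm = gray/255 × 1.073; cell vol = 3.7² × mean(4 corners)
unit = 3.7² × 1.073 / (4×255) = 0.0144013 mm³ per gray-sum
row 0: Σ corner-gray over 8 cells = 3701  → 53.2994
row 1: Σ corner-gray over 8 cells = 3018  → 43.4633
row 2: Σ corner-gray over 8 cells = 3523  → 50.7359
row 3: Σ corner-gray over 8 cells = 4672  → 67.2831
Σ rows: total corner-gray = 14914  → 214.7816 mm³

214.782


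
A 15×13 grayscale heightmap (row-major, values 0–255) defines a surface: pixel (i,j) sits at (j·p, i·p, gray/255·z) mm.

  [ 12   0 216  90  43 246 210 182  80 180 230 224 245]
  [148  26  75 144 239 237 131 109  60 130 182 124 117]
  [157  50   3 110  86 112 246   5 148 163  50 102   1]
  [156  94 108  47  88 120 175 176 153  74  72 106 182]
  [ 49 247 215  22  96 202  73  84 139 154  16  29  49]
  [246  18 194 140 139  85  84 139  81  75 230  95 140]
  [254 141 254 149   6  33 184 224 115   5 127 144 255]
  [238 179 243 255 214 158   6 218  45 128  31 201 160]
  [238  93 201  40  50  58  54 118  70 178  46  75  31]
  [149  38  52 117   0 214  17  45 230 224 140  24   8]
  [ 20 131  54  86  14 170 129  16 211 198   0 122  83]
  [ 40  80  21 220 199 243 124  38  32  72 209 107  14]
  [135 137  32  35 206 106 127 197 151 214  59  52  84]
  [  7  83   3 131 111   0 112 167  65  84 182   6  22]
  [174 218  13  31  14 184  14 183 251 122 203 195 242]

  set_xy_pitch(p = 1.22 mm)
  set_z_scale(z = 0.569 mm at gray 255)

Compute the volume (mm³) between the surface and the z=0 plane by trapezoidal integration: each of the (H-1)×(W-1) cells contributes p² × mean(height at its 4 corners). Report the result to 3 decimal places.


height_mm = gray/255 × 0.569; cell vol = 1.22² × mean(4 corners)
unit = 1.22² × 0.569 / (4×255) = 0.000830294 mm³ per gray-sum
row 0: Σ corner-gray over 12 cells = 6838  → 5.6775
row 1: Σ corner-gray over 12 cells = 5487  → 4.5558
row 2: Σ corner-gray over 12 cells = 5072  → 4.2112
row 3: Σ corner-gray over 12 cells = 5416  → 4.4969
row 4: Σ corner-gray over 12 cells = 5598  → 4.6480
row 5: Σ corner-gray over 12 cells = 6219  → 5.1636
row 6: Σ corner-gray over 12 cells = 7027  → 5.8345
row 7: Σ corner-gray over 12 cells = 5989  → 4.9726
row 8: Σ corner-gray over 12 cells = 4594  → 3.8144
row 9: Σ corner-gray over 12 cells = 4724  → 3.9223
row 10: Σ corner-gray over 12 cells = 5109  → 4.2420
row 11: Σ corner-gray over 12 cells = 5595  → 4.6455
row 12: Σ corner-gray over 12 cells = 4768  → 3.9588
row 13: Σ corner-gray over 12 cells = 5189  → 4.3084
Σ rows: total corner-gray = 77625  → 64.4516 mm³

64.452


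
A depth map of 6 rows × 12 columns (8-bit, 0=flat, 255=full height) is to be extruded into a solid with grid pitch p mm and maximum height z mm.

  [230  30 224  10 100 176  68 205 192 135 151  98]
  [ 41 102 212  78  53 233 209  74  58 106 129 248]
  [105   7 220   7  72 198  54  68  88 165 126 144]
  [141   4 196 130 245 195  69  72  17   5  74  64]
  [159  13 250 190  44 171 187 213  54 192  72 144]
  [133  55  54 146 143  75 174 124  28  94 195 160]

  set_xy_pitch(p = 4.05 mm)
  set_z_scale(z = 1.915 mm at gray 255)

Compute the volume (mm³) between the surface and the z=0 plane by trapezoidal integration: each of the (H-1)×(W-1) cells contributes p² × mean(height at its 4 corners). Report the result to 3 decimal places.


height_mm = gray/255 × 1.915; cell vol = 4.05² × mean(4 corners)
unit = 4.05² × 1.915 / (4×255) = 0.0307949 mm³ per gray-sum
row 0: Σ corner-gray over 11 cells = 5707  → 175.7464
row 1: Σ corner-gray over 11 cells = 5056  → 155.6990
row 2: Σ corner-gray over 11 cells = 4478  → 137.8995
row 3: Σ corner-gray over 11 cells = 5294  → 163.0281
row 4: Σ corner-gray over 11 cells = 5544  → 170.7269
Σ rows: total corner-gray = 26079  → 803.0999 mm³

803.100


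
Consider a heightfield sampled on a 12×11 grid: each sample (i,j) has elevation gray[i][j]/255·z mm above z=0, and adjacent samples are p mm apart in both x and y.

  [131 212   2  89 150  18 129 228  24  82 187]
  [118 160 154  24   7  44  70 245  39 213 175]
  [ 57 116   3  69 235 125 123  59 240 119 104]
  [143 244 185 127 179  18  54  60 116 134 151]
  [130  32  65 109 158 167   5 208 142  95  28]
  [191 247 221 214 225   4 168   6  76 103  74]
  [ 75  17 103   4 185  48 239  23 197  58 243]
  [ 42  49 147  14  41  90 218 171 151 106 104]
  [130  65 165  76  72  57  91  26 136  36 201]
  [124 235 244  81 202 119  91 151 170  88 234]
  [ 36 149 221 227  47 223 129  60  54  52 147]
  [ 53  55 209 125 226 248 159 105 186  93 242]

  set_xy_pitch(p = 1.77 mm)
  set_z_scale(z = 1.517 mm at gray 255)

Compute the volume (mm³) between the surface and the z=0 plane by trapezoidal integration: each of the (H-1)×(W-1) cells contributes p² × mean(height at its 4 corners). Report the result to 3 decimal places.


244.373

height_mm = gray/255 × 1.517; cell vol = 1.77² × mean(4 corners)
unit = 1.77² × 1.517 / (4×255) = 0.00465942 mm³ per gray-sum
row 0: Σ corner-gray over 10 cells = 4391  → 20.4595
row 1: Σ corner-gray over 10 cells = 4544  → 21.1724
row 2: Σ corner-gray over 10 cells = 4867  → 22.6774
row 3: Σ corner-gray over 10 cells = 4648  → 21.6570
row 4: Σ corner-gray over 10 cells = 4913  → 22.8917
row 5: Σ corner-gray over 10 cells = 4859  → 22.6401
row 6: Σ corner-gray over 10 cells = 4186  → 19.5043
row 7: Σ corner-gray over 10 cells = 3899  → 18.1671
row 8: Σ corner-gray over 10 cells = 4899  → 22.8265
row 9: Σ corner-gray over 10 cells = 5627  → 26.2186
row 10: Σ corner-gray over 10 cells = 5614  → 26.1580
Σ rows: total corner-gray = 52447  → 244.3726 mm³


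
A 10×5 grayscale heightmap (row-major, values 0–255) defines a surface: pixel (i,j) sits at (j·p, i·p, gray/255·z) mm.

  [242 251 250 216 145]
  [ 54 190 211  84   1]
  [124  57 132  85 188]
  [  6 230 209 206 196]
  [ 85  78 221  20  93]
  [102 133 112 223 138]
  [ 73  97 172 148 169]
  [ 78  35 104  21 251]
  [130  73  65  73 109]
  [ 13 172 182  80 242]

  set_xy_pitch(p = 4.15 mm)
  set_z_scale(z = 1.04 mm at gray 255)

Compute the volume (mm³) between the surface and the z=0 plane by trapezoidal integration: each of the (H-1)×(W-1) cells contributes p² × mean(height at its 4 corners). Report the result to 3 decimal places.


height_mm = gray/255 × 1.04; cell vol = 4.15² × mean(4 corners)
unit = 4.15² × 1.04 / (4×255) = 0.0175602 mm³ per gray-sum
row 0: Σ corner-gray over 4 cells = 2846  → 49.9763
row 1: Σ corner-gray over 4 cells = 1885  → 33.1010
row 2: Σ corner-gray over 4 cells = 2352  → 41.3016
row 3: Σ corner-gray over 4 cells = 2308  → 40.5289
row 4: Σ corner-gray over 4 cells = 1992  → 34.9799
row 5: Σ corner-gray over 4 cells = 2252  → 39.5456
row 6: Σ corner-gray over 4 cells = 1725  → 30.2913
row 7: Σ corner-gray over 4 cells = 1310  → 23.0039
row 8: Σ corner-gray over 4 cells = 1784  → 31.3274
Σ rows: total corner-gray = 18454  → 324.0559 mm³

324.056


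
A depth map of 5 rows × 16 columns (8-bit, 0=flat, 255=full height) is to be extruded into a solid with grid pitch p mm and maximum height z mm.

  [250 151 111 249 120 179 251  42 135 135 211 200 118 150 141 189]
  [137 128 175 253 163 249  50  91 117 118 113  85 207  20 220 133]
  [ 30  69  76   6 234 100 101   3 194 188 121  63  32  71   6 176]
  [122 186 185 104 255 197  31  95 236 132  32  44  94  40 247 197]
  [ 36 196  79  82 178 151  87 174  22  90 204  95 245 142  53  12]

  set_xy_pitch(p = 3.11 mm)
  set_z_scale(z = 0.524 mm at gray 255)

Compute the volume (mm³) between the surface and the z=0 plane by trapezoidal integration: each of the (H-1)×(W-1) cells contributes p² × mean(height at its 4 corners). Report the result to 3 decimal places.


height_mm = gray/255 × 0.524; cell vol = 3.11² × mean(4 corners)
unit = 3.11² × 0.524 / (4×255) = 0.0049688 mm³ per gray-sum
row 0: Σ corner-gray over 15 cells = 9073  → 45.0820
row 1: Σ corner-gray over 15 cells = 6982  → 34.6922
row 2: Σ corner-gray over 15 cells = 6809  → 33.8326
row 3: Σ corner-gray over 15 cells = 7719  → 38.3542
Σ rows: total corner-gray = 30583  → 151.9609 mm³

151.961


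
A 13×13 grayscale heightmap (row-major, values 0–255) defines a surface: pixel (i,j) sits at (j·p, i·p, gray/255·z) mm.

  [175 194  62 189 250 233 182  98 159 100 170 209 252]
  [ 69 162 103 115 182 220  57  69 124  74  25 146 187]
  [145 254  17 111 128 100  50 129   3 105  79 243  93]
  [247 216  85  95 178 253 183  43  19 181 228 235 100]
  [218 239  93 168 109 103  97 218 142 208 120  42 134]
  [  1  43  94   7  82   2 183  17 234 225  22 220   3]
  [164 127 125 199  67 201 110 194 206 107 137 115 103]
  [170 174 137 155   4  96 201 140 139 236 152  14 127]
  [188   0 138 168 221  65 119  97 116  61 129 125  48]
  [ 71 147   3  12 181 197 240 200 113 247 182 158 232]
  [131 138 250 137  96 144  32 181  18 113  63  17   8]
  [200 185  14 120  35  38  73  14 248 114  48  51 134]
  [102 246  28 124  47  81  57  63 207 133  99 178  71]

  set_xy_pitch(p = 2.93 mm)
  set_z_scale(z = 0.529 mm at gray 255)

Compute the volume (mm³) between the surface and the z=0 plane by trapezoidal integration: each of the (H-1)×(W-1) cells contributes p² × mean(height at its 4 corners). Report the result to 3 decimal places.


321.550

height_mm = gray/255 × 0.529; cell vol = 2.93² × mean(4 corners)
unit = 2.93² × 0.529 / (4×255) = 0.00445236 mm³ per gray-sum
row 0: Σ corner-gray over 12 cells = 6929  → 30.8504
row 1: Σ corner-gray over 12 cells = 5486  → 24.4257
row 2: Σ corner-gray over 12 cells = 6455  → 28.7400
row 3: Σ corner-gray over 12 cells = 7209  → 32.0971
row 4: Σ corner-gray over 12 cells = 5692  → 25.3429
row 5: Σ corner-gray over 12 cells = 5705  → 25.4007
row 6: Σ corner-gray over 12 cells = 6636  → 29.5459
row 7: Σ corner-gray over 12 cells = 5907  → 26.3001
row 8: Σ corner-gray over 12 cells = 6377  → 28.3927
row 9: Σ corner-gray over 12 cells = 6180  → 27.5156
row 10: Σ corner-gray over 12 cells = 4731  → 21.0641
row 11: Σ corner-gray over 12 cells = 4913  → 21.8745
Σ rows: total corner-gray = 72220  → 321.5498 mm³


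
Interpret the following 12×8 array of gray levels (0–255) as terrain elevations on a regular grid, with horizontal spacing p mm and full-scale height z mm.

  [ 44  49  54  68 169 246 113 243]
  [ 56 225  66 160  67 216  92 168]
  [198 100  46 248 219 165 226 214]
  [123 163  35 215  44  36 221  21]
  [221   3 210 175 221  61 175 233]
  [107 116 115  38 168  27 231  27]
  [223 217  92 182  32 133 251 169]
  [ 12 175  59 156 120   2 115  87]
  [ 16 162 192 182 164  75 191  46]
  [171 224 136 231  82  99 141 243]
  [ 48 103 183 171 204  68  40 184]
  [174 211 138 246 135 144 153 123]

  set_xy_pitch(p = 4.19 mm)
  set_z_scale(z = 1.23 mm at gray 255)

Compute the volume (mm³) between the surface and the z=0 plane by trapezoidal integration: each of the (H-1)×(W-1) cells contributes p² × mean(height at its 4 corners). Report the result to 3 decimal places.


894.119

height_mm = gray/255 × 1.23; cell vol = 4.19² × mean(4 corners)
unit = 4.19² × 1.23 / (4×255) = 0.0211706 mm³ per gray-sum
row 0: Σ corner-gray over 7 cells = 3561  → 75.3885
row 1: Σ corner-gray over 7 cells = 4296  → 90.9489
row 2: Σ corner-gray over 7 cells = 3992  → 84.5130
row 3: Σ corner-gray over 7 cells = 3716  → 78.6699
row 4: Σ corner-gray over 7 cells = 3668  → 77.6537
row 5: Σ corner-gray over 7 cells = 3730  → 78.9663
row 6: Σ corner-gray over 7 cells = 3559  → 75.3461
row 7: Σ corner-gray over 7 cells = 3347  → 70.8580
row 8: Σ corner-gray over 7 cells = 4234  → 89.6363
row 9: Σ corner-gray over 7 cells = 4010  → 84.8941
row 10: Σ corner-gray over 7 cells = 4121  → 87.2440
Σ rows: total corner-gray = 42234  → 894.1187 mm³
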